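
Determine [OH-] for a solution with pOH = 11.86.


[OH-] = 10^(-pOH)
[OH-] = 10^(-11.86)
[OH-] = 1.380e-12 M

1.380e-12 M


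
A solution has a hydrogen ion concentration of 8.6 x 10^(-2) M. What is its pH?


pH = -log10([H+])
pH = -log10(8.6 x 10^(-2))
pH = 1.0655

1.0655


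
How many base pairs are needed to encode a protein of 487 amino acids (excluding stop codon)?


Each amino acid = 1 codon = 3 bp
bp = 487 * 3 = 1461 bp

1461 bp


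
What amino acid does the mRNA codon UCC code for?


Standard genetic code lookup.
Codon UCC -> Ser

Ser


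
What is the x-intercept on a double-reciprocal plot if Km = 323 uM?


x-intercept = -1/Km
= -1/323
= -0.0031 1/uM

-0.0031 1/uM


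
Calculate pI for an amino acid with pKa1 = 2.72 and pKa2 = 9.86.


pI = (pKa1 + pKa2) / 2
pI = (2.72 + 9.86) / 2
pI = 6.29

6.29


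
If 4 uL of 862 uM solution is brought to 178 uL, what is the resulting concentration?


C2 = C1 * V1 / V2
C2 = 862 * 4 / 178
C2 = 19.3708 uM

19.3708 uM


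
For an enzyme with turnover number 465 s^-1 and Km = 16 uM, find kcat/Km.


Catalytic efficiency = kcat / Km
= 465 / 16
= 29.0625 uM^-1*s^-1

29.0625 uM^-1*s^-1


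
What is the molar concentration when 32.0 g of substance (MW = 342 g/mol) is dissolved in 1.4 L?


C = (mass / MW) / volume
C = (32.0 / 342) / 1.4
C = 0.0668 M

0.0668 M


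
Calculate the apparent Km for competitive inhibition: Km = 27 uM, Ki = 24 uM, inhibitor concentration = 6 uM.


Km_app = Km * (1 + [I]/Ki)
Km_app = 27 * (1 + 6/24)
Km_app = 33.75 uM

33.75 uM


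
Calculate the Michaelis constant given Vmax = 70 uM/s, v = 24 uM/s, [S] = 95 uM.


Km = [S] * (Vmax - v) / v
Km = 95 * (70 - 24) / 24
Km = 182.0833 uM

182.0833 uM


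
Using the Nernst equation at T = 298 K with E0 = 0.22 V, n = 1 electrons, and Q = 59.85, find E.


E = E0 - (RT/nF) * ln(Q)
E = 0.22 - (8.314 * 298 / (1 * 96485)) * ln(59.85)
E = 0.1149 V

0.1149 V


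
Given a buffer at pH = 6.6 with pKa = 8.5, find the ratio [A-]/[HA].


[A-]/[HA] = 10^(pH - pKa)
= 10^(6.6 - 8.5)
= 0.0126

0.0126


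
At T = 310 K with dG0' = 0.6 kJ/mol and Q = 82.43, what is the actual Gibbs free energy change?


dG = dG0' + RT * ln(Q) / 1000
dG = 0.6 + 8.314 * 310 * ln(82.43) / 1000
dG = 11.9711 kJ/mol

11.9711 kJ/mol


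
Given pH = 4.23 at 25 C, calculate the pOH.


pOH = 14 - pH
pOH = 14 - 4.23
pOH = 9.77

9.77


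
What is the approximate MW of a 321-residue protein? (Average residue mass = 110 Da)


MW = n_residues * 110 Da
MW = 321 * 110
MW = 35310 Da

35310 Da


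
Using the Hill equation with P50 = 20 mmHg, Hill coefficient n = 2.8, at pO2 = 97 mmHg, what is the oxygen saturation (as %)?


Y = pO2^n / (P50^n + pO2^n)
Y = 97^2.8 / (20^2.8 + 97^2.8)
Y = 98.81%

98.81%


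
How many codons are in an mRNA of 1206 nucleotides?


codons = nucleotides / 3
codons = 1206 / 3 = 402

402


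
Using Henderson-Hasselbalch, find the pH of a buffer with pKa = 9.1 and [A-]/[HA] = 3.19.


pH = pKa + log10([A-]/[HA])
pH = 9.1 + log10(3.19)
pH = 9.6038

9.6038


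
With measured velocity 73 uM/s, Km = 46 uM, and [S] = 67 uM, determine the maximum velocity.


Vmax = v * (Km + [S]) / [S]
Vmax = 73 * (46 + 67) / 67
Vmax = 123.1194 uM/s

123.1194 uM/s


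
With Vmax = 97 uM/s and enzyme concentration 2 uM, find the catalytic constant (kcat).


kcat = Vmax / [E]t
kcat = 97 / 2
kcat = 48.5 s^-1

48.5 s^-1


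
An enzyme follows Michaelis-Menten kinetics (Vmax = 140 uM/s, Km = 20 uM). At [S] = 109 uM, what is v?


v = Vmax * [S] / (Km + [S])
v = 140 * 109 / (20 + 109)
v = 118.2946 uM/s

118.2946 uM/s


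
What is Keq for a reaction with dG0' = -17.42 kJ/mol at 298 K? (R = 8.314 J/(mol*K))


Keq = exp(-dG0 * 1000 / (R * T))
Keq = exp(-(-17.42) * 1000 / (8.314 * 298))
Keq = 1131.2485

1131.2485


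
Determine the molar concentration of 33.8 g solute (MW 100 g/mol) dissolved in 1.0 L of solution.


C = (mass / MW) / volume
C = (33.8 / 100) / 1.0
C = 0.338 M

0.338 M


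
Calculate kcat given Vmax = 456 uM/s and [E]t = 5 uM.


kcat = Vmax / [E]t
kcat = 456 / 5
kcat = 91.2 s^-1

91.2 s^-1


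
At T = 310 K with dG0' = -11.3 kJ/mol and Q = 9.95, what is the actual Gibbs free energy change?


dG = dG0' + RT * ln(Q) / 1000
dG = -11.3 + 8.314 * 310 * ln(9.95) / 1000
dG = -5.3784 kJ/mol

-5.3784 kJ/mol


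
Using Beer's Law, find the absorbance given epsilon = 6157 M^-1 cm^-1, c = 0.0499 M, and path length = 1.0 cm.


A = epsilon * c * l
A = 6157 * 0.0499 * 1.0
A = 307.2343

307.2343


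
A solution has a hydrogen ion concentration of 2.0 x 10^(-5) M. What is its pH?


pH = -log10([H+])
pH = -log10(2.0 x 10^(-5))
pH = 4.699

4.699


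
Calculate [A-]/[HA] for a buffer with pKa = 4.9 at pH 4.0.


[A-]/[HA] = 10^(pH - pKa)
= 10^(4.0 - 4.9)
= 0.1259

0.1259


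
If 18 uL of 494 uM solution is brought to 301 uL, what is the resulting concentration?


C2 = C1 * V1 / V2
C2 = 494 * 18 / 301
C2 = 29.5415 uM

29.5415 uM


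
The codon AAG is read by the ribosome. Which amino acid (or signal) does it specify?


Standard genetic code lookup.
Codon AAG -> Lys

Lys


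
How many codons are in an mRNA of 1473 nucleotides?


codons = nucleotides / 3
codons = 1473 / 3 = 491

491


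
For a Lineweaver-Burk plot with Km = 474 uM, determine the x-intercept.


x-intercept = -1/Km
= -1/474
= -0.0021 1/uM

-0.0021 1/uM


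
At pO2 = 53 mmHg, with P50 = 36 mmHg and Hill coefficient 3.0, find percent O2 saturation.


Y = pO2^n / (P50^n + pO2^n)
Y = 53^3.0 / (36^3.0 + 53^3.0)
Y = 76.14%

76.14%


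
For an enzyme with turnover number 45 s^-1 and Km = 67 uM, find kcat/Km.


Catalytic efficiency = kcat / Km
= 45 / 67
= 0.6716 uM^-1*s^-1

0.6716 uM^-1*s^-1


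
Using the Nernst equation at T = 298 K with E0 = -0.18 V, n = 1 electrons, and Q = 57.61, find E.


E = E0 - (RT/nF) * ln(Q)
E = -0.18 - (8.314 * 298 / (1 * 96485)) * ln(57.61)
E = -0.2841 V

-0.2841 V


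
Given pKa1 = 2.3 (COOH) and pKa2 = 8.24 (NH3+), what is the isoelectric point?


pI = (pKa1 + pKa2) / 2
pI = (2.3 + 8.24) / 2
pI = 5.27

5.27


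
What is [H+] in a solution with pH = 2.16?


[H+] = 10^(-pH)
[H+] = 10^(-2.16)
[H+] = 0.0069 M

0.0069 M


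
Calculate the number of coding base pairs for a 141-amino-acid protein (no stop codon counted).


Each amino acid = 1 codon = 3 bp
bp = 141 * 3 = 423 bp

423 bp


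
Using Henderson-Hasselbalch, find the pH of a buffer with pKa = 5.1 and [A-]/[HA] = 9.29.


pH = pKa + log10([A-]/[HA])
pH = 5.1 + log10(9.29)
pH = 6.068

6.068


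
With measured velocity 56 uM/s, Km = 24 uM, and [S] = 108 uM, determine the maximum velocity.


Vmax = v * (Km + [S]) / [S]
Vmax = 56 * (24 + 108) / 108
Vmax = 68.4444 uM/s

68.4444 uM/s


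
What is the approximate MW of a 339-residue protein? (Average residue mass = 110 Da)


MW = n_residues * 110 Da
MW = 339 * 110
MW = 37290 Da

37290 Da


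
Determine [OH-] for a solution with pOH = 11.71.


[OH-] = 10^(-pOH)
[OH-] = 10^(-11.71)
[OH-] = 1.950e-12 M

1.950e-12 M


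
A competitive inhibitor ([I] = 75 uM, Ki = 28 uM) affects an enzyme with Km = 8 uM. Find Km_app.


Km_app = Km * (1 + [I]/Ki)
Km_app = 8 * (1 + 75/28)
Km_app = 29.4286 uM

29.4286 uM


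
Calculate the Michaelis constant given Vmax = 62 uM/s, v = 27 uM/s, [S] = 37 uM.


Km = [S] * (Vmax - v) / v
Km = 37 * (62 - 27) / 27
Km = 47.963 uM

47.963 uM


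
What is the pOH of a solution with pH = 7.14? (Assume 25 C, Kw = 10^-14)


pOH = 14 - pH
pOH = 14 - 7.14
pOH = 6.86

6.86


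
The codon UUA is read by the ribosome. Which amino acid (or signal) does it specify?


Standard genetic code lookup.
Codon UUA -> Leu

Leu


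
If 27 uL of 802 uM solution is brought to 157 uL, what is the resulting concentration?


C2 = C1 * V1 / V2
C2 = 802 * 27 / 157
C2 = 137.9236 uM

137.9236 uM


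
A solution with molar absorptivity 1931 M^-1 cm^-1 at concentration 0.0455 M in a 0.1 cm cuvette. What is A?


A = epsilon * c * l
A = 1931 * 0.0455 * 0.1
A = 8.7861

8.7861


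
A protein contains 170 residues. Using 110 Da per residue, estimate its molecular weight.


MW = n_residues * 110 Da
MW = 170 * 110
MW = 18700 Da

18700 Da


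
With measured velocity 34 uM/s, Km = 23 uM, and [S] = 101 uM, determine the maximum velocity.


Vmax = v * (Km + [S]) / [S]
Vmax = 34 * (23 + 101) / 101
Vmax = 41.7426 uM/s

41.7426 uM/s


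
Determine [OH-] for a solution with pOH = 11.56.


[OH-] = 10^(-pOH)
[OH-] = 10^(-11.56)
[OH-] = 2.754e-12 M

2.754e-12 M


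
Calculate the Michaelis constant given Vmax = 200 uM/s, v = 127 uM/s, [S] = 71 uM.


Km = [S] * (Vmax - v) / v
Km = 71 * (200 - 127) / 127
Km = 40.811 uM

40.811 uM


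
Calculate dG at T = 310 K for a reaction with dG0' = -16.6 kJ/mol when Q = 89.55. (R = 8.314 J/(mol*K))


dG = dG0' + RT * ln(Q) / 1000
dG = -16.6 + 8.314 * 310 * ln(89.55) / 1000
dG = -5.0154 kJ/mol

-5.0154 kJ/mol


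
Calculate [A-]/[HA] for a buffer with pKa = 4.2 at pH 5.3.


[A-]/[HA] = 10^(pH - pKa)
= 10^(5.3 - 4.2)
= 12.5893

12.5893


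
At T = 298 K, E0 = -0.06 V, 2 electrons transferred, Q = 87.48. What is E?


E = E0 - (RT/nF) * ln(Q)
E = -0.06 - (8.314 * 298 / (2 * 96485)) * ln(87.48)
E = -0.1174 V

-0.1174 V


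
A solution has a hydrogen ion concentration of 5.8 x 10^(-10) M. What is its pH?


pH = -log10([H+])
pH = -log10(5.8 x 10^(-10))
pH = 9.2366

9.2366


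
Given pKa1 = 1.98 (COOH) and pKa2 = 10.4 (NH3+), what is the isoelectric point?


pI = (pKa1 + pKa2) / 2
pI = (1.98 + 10.4) / 2
pI = 6.19

6.19


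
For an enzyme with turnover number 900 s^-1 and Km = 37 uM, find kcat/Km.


Catalytic efficiency = kcat / Km
= 900 / 37
= 24.3243 uM^-1*s^-1

24.3243 uM^-1*s^-1


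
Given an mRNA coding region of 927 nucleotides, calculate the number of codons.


codons = nucleotides / 3
codons = 927 / 3 = 309

309


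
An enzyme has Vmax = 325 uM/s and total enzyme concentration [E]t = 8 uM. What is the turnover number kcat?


kcat = Vmax / [E]t
kcat = 325 / 8
kcat = 40.625 s^-1

40.625 s^-1


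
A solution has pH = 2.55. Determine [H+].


[H+] = 10^(-pH)
[H+] = 10^(-2.55)
[H+] = 0.0028 M

0.0028 M


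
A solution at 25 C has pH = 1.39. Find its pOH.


pOH = 14 - pH
pOH = 14 - 1.39
pOH = 12.61

12.61


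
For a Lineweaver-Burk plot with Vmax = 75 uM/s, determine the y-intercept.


y-intercept = 1/Vmax
= 1/75
= 0.0133 s/uM

0.0133 s/uM


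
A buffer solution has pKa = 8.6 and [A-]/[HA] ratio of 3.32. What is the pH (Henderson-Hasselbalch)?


pH = pKa + log10([A-]/[HA])
pH = 8.6 + log10(3.32)
pH = 9.1211

9.1211


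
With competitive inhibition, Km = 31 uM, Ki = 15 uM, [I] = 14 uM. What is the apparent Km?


Km_app = Km * (1 + [I]/Ki)
Km_app = 31 * (1 + 14/15)
Km_app = 59.9333 uM

59.9333 uM


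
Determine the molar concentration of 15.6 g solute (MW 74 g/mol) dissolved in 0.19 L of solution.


C = (mass / MW) / volume
C = (15.6 / 74) / 0.19
C = 1.1095 M

1.1095 M


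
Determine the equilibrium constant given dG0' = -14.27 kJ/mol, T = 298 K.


Keq = exp(-dG0 * 1000 / (R * T))
Keq = exp(-(-14.27) * 1000 / (8.314 * 298))
Keq = 317.244

317.244


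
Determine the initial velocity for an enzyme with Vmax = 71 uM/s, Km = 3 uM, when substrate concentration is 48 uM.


v = Vmax * [S] / (Km + [S])
v = 71 * 48 / (3 + 48)
v = 66.8235 uM/s

66.8235 uM/s


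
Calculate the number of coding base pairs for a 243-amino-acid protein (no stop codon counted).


Each amino acid = 1 codon = 3 bp
bp = 243 * 3 = 729 bp

729 bp


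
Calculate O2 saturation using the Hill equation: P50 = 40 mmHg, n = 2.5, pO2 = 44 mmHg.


Y = pO2^n / (P50^n + pO2^n)
Y = 44^2.5 / (40^2.5 + 44^2.5)
Y = 55.93%

55.93%


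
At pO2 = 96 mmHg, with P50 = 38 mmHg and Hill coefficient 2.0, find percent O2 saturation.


Y = pO2^n / (P50^n + pO2^n)
Y = 96^2.0 / (38^2.0 + 96^2.0)
Y = 86.45%

86.45%


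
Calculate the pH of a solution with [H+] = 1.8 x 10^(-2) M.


pH = -log10([H+])
pH = -log10(1.8 x 10^(-2))
pH = 1.7447

1.7447


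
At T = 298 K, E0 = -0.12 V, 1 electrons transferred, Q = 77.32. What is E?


E = E0 - (RT/nF) * ln(Q)
E = -0.12 - (8.314 * 298 / (1 * 96485)) * ln(77.32)
E = -0.2316 V

-0.2316 V


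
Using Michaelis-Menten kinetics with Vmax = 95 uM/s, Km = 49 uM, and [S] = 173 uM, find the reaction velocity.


v = Vmax * [S] / (Km + [S])
v = 95 * 173 / (49 + 173)
v = 74.0315 uM/s

74.0315 uM/s


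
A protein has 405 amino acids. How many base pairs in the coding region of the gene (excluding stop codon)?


Each amino acid = 1 codon = 3 bp
bp = 405 * 3 = 1215 bp

1215 bp


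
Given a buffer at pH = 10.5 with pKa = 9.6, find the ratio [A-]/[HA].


[A-]/[HA] = 10^(pH - pKa)
= 10^(10.5 - 9.6)
= 7.9433

7.9433


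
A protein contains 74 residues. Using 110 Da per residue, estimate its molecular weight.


MW = n_residues * 110 Da
MW = 74 * 110
MW = 8140 Da

8140 Da


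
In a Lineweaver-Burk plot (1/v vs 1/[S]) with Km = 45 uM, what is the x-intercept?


x-intercept = -1/Km
= -1/45
= -0.0222 1/uM

-0.0222 1/uM


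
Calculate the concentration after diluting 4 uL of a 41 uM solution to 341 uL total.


C2 = C1 * V1 / V2
C2 = 41 * 4 / 341
C2 = 0.4809 uM

0.4809 uM


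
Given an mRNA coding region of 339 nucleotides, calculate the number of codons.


codons = nucleotides / 3
codons = 339 / 3 = 113

113


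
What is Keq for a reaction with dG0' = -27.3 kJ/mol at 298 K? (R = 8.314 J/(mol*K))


Keq = exp(-dG0 * 1000 / (R * T))
Keq = exp(-(-27.3) * 1000 / (8.314 * 298))
Keq = 61013.6158

61013.6158


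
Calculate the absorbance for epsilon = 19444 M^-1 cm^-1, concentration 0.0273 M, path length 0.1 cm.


A = epsilon * c * l
A = 19444 * 0.0273 * 0.1
A = 53.0821

53.0821


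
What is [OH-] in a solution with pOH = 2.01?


[OH-] = 10^(-pOH)
[OH-] = 10^(-2.01)
[OH-] = 0.0098 M

0.0098 M


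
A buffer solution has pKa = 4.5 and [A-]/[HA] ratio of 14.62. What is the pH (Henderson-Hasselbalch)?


pH = pKa + log10([A-]/[HA])
pH = 4.5 + log10(14.62)
pH = 5.6649

5.6649


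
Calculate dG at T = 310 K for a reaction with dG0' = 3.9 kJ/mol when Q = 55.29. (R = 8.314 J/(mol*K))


dG = dG0' + RT * ln(Q) / 1000
dG = 3.9 + 8.314 * 310 * ln(55.29) / 1000
dG = 14.2418 kJ/mol

14.2418 kJ/mol


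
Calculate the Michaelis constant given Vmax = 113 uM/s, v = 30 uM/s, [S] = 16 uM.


Km = [S] * (Vmax - v) / v
Km = 16 * (113 - 30) / 30
Km = 44.2667 uM

44.2667 uM


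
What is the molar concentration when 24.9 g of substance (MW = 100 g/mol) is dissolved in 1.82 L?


C = (mass / MW) / volume
C = (24.9 / 100) / 1.82
C = 0.1368 M

0.1368 M


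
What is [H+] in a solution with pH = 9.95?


[H+] = 10^(-pH)
[H+] = 10^(-9.95)
[H+] = 1.122e-10 M

1.122e-10 M


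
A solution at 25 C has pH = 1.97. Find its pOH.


pOH = 14 - pH
pOH = 14 - 1.97
pOH = 12.03

12.03


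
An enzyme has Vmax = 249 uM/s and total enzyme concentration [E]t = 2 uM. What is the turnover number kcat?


kcat = Vmax / [E]t
kcat = 249 / 2
kcat = 124.5 s^-1

124.5 s^-1


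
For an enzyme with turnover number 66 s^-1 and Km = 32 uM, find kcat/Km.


Catalytic efficiency = kcat / Km
= 66 / 32
= 2.0625 uM^-1*s^-1

2.0625 uM^-1*s^-1


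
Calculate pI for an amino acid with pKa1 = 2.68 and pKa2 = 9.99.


pI = (pKa1 + pKa2) / 2
pI = (2.68 + 9.99) / 2
pI = 6.335

6.335


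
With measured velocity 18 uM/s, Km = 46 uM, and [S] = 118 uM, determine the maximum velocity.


Vmax = v * (Km + [S]) / [S]
Vmax = 18 * (46 + 118) / 118
Vmax = 25.0169 uM/s

25.0169 uM/s


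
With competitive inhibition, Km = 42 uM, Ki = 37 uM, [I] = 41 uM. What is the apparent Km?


Km_app = Km * (1 + [I]/Ki)
Km_app = 42 * (1 + 41/37)
Km_app = 88.5405 uM

88.5405 uM


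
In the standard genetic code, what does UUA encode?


Standard genetic code lookup.
Codon UUA -> Leu

Leu


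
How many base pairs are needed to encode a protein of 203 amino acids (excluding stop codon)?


Each amino acid = 1 codon = 3 bp
bp = 203 * 3 = 609 bp

609 bp


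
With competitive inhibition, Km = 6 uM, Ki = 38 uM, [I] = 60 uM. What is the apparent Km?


Km_app = Km * (1 + [I]/Ki)
Km_app = 6 * (1 + 60/38)
Km_app = 15.4737 uM

15.4737 uM


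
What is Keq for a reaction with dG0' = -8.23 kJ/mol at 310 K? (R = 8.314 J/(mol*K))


Keq = exp(-dG0 * 1000 / (R * T))
Keq = exp(-(-8.23) * 1000 / (8.314 * 310))
Keq = 24.3666

24.3666


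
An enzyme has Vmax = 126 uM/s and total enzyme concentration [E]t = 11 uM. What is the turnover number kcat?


kcat = Vmax / [E]t
kcat = 126 / 11
kcat = 11.4545 s^-1

11.4545 s^-1


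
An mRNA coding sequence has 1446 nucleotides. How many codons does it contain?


codons = nucleotides / 3
codons = 1446 / 3 = 482

482


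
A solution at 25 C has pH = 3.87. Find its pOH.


pOH = 14 - pH
pOH = 14 - 3.87
pOH = 10.13

10.13


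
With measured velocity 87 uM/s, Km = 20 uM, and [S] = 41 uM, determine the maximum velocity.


Vmax = v * (Km + [S]) / [S]
Vmax = 87 * (20 + 41) / 41
Vmax = 129.439 uM/s

129.439 uM/s


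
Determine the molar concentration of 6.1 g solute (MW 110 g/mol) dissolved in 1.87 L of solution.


C = (mass / MW) / volume
C = (6.1 / 110) / 1.87
C = 0.0297 M

0.0297 M


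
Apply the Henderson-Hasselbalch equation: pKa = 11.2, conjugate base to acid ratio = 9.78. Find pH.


pH = pKa + log10([A-]/[HA])
pH = 11.2 + log10(9.78)
pH = 12.1903

12.1903


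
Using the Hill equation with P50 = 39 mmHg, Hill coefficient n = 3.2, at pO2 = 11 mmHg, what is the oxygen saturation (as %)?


Y = pO2^n / (P50^n + pO2^n)
Y = 11^3.2 / (39^3.2 + 11^3.2)
Y = 1.71%

1.71%


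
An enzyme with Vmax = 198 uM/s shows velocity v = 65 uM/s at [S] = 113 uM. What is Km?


Km = [S] * (Vmax - v) / v
Km = 113 * (198 - 65) / 65
Km = 231.2154 uM

231.2154 uM


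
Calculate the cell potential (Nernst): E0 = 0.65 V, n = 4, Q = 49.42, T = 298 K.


E = E0 - (RT/nF) * ln(Q)
E = 0.65 - (8.314 * 298 / (4 * 96485)) * ln(49.42)
E = 0.625 V

0.625 V


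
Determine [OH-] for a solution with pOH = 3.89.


[OH-] = 10^(-pOH)
[OH-] = 10^(-3.89)
[OH-] = 1.288e-04 M

1.288e-04 M


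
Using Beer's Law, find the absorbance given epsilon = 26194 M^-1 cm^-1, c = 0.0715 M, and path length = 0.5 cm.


A = epsilon * c * l
A = 26194 * 0.0715 * 0.5
A = 936.4355

936.4355


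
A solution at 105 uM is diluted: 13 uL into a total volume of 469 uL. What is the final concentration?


C2 = C1 * V1 / V2
C2 = 105 * 13 / 469
C2 = 2.9104 uM

2.9104 uM


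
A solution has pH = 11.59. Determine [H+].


[H+] = 10^(-pH)
[H+] = 10^(-11.59)
[H+] = 2.570e-12 M

2.570e-12 M


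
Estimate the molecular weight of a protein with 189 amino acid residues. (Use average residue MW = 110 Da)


MW = n_residues * 110 Da
MW = 189 * 110
MW = 20790 Da

20790 Da


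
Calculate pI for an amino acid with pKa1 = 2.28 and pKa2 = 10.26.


pI = (pKa1 + pKa2) / 2
pI = (2.28 + 10.26) / 2
pI = 6.27

6.27


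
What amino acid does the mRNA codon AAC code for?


Standard genetic code lookup.
Codon AAC -> Asn

Asn


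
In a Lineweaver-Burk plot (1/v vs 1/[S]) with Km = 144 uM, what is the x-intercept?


x-intercept = -1/Km
= -1/144
= -0.0069 1/uM

-0.0069 1/uM


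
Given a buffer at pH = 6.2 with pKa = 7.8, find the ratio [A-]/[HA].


[A-]/[HA] = 10^(pH - pKa)
= 10^(6.2 - 7.8)
= 0.0251

0.0251


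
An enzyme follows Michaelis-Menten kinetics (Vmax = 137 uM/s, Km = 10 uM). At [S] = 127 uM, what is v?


v = Vmax * [S] / (Km + [S])
v = 137 * 127 / (10 + 127)
v = 127.0 uM/s

127.0 uM/s


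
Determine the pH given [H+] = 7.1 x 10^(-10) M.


pH = -log10([H+])
pH = -log10(7.1 x 10^(-10))
pH = 9.1487

9.1487


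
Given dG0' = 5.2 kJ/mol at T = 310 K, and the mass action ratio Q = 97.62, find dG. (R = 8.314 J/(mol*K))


dG = dG0' + RT * ln(Q) / 1000
dG = 5.2 + 8.314 * 310 * ln(97.62) / 1000
dG = 17.007 kJ/mol

17.007 kJ/mol


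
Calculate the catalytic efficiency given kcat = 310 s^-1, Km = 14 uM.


Catalytic efficiency = kcat / Km
= 310 / 14
= 22.1429 uM^-1*s^-1

22.1429 uM^-1*s^-1


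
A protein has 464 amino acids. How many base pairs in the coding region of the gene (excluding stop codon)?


Each amino acid = 1 codon = 3 bp
bp = 464 * 3 = 1392 bp

1392 bp


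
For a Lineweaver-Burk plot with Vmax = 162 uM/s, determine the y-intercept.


y-intercept = 1/Vmax
= 1/162
= 0.0062 s/uM

0.0062 s/uM


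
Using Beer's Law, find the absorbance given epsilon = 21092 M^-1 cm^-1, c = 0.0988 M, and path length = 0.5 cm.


A = epsilon * c * l
A = 21092 * 0.0988 * 0.5
A = 1041.9448

1041.9448


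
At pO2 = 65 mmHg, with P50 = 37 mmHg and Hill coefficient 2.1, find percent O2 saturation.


Y = pO2^n / (P50^n + pO2^n)
Y = 65^2.1 / (37^2.1 + 65^2.1)
Y = 76.55%

76.55%


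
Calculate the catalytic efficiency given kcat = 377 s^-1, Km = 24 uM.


Catalytic efficiency = kcat / Km
= 377 / 24
= 15.7083 uM^-1*s^-1

15.7083 uM^-1*s^-1


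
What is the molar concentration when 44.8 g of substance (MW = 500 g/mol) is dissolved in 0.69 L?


C = (mass / MW) / volume
C = (44.8 / 500) / 0.69
C = 0.1299 M

0.1299 M


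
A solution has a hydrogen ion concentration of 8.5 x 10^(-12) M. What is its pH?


pH = -log10([H+])
pH = -log10(8.5 x 10^(-12))
pH = 11.0706

11.0706


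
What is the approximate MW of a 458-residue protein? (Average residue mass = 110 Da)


MW = n_residues * 110 Da
MW = 458 * 110
MW = 50380 Da

50380 Da


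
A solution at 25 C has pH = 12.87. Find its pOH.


pOH = 14 - pH
pOH = 14 - 12.87
pOH = 1.13

1.13


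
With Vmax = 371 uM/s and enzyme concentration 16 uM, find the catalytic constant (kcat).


kcat = Vmax / [E]t
kcat = 371 / 16
kcat = 23.1875 s^-1

23.1875 s^-1


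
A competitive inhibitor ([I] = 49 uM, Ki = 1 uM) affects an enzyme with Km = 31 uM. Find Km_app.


Km_app = Km * (1 + [I]/Ki)
Km_app = 31 * (1 + 49/1)
Km_app = 1550.0 uM

1550.0 uM


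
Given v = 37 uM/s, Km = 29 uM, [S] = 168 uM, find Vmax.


Vmax = v * (Km + [S]) / [S]
Vmax = 37 * (29 + 168) / 168
Vmax = 43.3869 uM/s

43.3869 uM/s


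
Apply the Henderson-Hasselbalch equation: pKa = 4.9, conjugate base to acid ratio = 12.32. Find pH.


pH = pKa + log10([A-]/[HA])
pH = 4.9 + log10(12.32)
pH = 5.9906

5.9906


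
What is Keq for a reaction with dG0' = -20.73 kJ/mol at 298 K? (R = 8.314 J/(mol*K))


Keq = exp(-dG0 * 1000 / (R * T))
Keq = exp(-(-20.73) * 1000 / (8.314 * 298))
Keq = 4302.9779

4302.9779


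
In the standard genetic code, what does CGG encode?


Standard genetic code lookup.
Codon CGG -> Arg

Arg


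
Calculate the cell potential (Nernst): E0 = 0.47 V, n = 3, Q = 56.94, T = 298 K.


E = E0 - (RT/nF) * ln(Q)
E = 0.47 - (8.314 * 298 / (3 * 96485)) * ln(56.94)
E = 0.4354 V

0.4354 V


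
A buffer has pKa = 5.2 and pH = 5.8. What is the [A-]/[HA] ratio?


[A-]/[HA] = 10^(pH - pKa)
= 10^(5.8 - 5.2)
= 3.9811

3.9811


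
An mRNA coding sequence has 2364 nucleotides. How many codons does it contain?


codons = nucleotides / 3
codons = 2364 / 3 = 788

788


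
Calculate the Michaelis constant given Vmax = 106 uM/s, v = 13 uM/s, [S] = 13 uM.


Km = [S] * (Vmax - v) / v
Km = 13 * (106 - 13) / 13
Km = 93.0 uM

93.0 uM


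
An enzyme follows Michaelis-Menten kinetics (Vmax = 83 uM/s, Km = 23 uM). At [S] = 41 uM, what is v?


v = Vmax * [S] / (Km + [S])
v = 83 * 41 / (23 + 41)
v = 53.1719 uM/s

53.1719 uM/s


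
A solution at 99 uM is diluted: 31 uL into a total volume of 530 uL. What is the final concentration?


C2 = C1 * V1 / V2
C2 = 99 * 31 / 530
C2 = 5.7906 uM

5.7906 uM


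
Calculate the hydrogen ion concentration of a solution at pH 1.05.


[H+] = 10^(-pH)
[H+] = 10^(-1.05)
[H+] = 0.0891 M

0.0891 M


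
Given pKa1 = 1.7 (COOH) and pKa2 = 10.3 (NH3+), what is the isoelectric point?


pI = (pKa1 + pKa2) / 2
pI = (1.7 + 10.3) / 2
pI = 6.0

6.0


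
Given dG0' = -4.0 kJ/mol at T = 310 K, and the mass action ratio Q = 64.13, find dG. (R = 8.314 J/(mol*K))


dG = dG0' + RT * ln(Q) / 1000
dG = -4.0 + 8.314 * 310 * ln(64.13) / 1000
dG = 6.7241 kJ/mol

6.7241 kJ/mol


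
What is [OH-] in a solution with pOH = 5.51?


[OH-] = 10^(-pOH)
[OH-] = 10^(-5.51)
[OH-] = 3.090e-06 M

3.090e-06 M


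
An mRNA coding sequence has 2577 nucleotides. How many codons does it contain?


codons = nucleotides / 3
codons = 2577 / 3 = 859

859


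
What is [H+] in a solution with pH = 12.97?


[H+] = 10^(-pH)
[H+] = 10^(-12.97)
[H+] = 1.072e-13 M

1.072e-13 M


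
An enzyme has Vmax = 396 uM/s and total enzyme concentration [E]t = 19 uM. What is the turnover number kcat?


kcat = Vmax / [E]t
kcat = 396 / 19
kcat = 20.8421 s^-1

20.8421 s^-1


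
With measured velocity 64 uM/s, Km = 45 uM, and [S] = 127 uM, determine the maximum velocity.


Vmax = v * (Km + [S]) / [S]
Vmax = 64 * (45 + 127) / 127
Vmax = 86.6772 uM/s

86.6772 uM/s


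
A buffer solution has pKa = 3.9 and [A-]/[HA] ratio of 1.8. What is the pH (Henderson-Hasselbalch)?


pH = pKa + log10([A-]/[HA])
pH = 3.9 + log10(1.8)
pH = 4.1553

4.1553


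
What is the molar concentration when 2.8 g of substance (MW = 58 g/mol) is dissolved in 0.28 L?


C = (mass / MW) / volume
C = (2.8 / 58) / 0.28
C = 0.1724 M

0.1724 M


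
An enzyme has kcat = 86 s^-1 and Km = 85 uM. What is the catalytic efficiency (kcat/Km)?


Catalytic efficiency = kcat / Km
= 86 / 85
= 1.0118 uM^-1*s^-1

1.0118 uM^-1*s^-1


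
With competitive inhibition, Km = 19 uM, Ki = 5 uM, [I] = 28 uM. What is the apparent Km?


Km_app = Km * (1 + [I]/Ki)
Km_app = 19 * (1 + 28/5)
Km_app = 125.4 uM

125.4 uM


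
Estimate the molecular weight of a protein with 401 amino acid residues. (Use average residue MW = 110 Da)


MW = n_residues * 110 Da
MW = 401 * 110
MW = 44110 Da

44110 Da


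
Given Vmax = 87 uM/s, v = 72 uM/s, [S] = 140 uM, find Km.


Km = [S] * (Vmax - v) / v
Km = 140 * (87 - 72) / 72
Km = 29.1667 uM

29.1667 uM


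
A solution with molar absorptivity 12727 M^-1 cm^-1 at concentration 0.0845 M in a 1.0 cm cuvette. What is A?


A = epsilon * c * l
A = 12727 * 0.0845 * 1.0
A = 1075.4315

1075.4315


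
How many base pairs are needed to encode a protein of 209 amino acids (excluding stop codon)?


Each amino acid = 1 codon = 3 bp
bp = 209 * 3 = 627 bp

627 bp


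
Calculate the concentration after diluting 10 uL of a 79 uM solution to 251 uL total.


C2 = C1 * V1 / V2
C2 = 79 * 10 / 251
C2 = 3.1474 uM

3.1474 uM


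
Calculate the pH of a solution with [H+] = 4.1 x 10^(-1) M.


pH = -log10([H+])
pH = -log10(4.1 x 10^(-1))
pH = 0.3872

0.3872


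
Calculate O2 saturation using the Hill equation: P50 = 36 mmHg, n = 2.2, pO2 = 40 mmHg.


Y = pO2^n / (P50^n + pO2^n)
Y = 40^2.2 / (36^2.2 + 40^2.2)
Y = 55.77%

55.77%


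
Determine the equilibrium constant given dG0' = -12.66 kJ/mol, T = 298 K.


Keq = exp(-dG0 * 1000 / (R * T))
Keq = exp(-(-12.66) * 1000 / (8.314 * 298))
Keq = 165.6441

165.6441


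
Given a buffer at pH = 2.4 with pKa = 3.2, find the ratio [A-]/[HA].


[A-]/[HA] = 10^(pH - pKa)
= 10^(2.4 - 3.2)
= 0.1585

0.1585


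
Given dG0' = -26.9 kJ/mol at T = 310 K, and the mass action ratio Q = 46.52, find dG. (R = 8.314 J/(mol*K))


dG = dG0' + RT * ln(Q) / 1000
dG = -26.9 + 8.314 * 310 * ln(46.52) / 1000
dG = -17.0033 kJ/mol

-17.0033 kJ/mol


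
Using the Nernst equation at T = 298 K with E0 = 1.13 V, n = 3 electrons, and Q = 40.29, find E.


E = E0 - (RT/nF) * ln(Q)
E = 1.13 - (8.314 * 298 / (3 * 96485)) * ln(40.29)
E = 1.0984 V

1.0984 V


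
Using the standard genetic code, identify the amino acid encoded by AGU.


Standard genetic code lookup.
Codon AGU -> Ser

Ser


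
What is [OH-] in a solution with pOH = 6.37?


[OH-] = 10^(-pOH)
[OH-] = 10^(-6.37)
[OH-] = 4.266e-07 M

4.266e-07 M


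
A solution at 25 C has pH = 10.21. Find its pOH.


pOH = 14 - pH
pOH = 14 - 10.21
pOH = 3.79

3.79


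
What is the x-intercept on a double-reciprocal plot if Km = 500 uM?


x-intercept = -1/Km
= -1/500
= -0.002 1/uM

-0.002 1/uM


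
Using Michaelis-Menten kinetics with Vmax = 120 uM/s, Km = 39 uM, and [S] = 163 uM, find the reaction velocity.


v = Vmax * [S] / (Km + [S])
v = 120 * 163 / (39 + 163)
v = 96.8317 uM/s

96.8317 uM/s


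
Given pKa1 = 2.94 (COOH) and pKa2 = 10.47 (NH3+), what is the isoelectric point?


pI = (pKa1 + pKa2) / 2
pI = (2.94 + 10.47) / 2
pI = 6.705

6.705


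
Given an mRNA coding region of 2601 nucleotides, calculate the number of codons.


codons = nucleotides / 3
codons = 2601 / 3 = 867

867


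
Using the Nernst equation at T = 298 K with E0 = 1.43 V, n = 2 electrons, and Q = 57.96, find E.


E = E0 - (RT/nF) * ln(Q)
E = 1.43 - (8.314 * 298 / (2 * 96485)) * ln(57.96)
E = 1.3779 V

1.3779 V


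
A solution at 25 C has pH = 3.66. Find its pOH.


pOH = 14 - pH
pOH = 14 - 3.66
pOH = 10.34

10.34


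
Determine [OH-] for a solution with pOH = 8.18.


[OH-] = 10^(-pOH)
[OH-] = 10^(-8.18)
[OH-] = 6.607e-09 M

6.607e-09 M


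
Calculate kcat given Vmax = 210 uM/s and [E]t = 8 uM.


kcat = Vmax / [E]t
kcat = 210 / 8
kcat = 26.25 s^-1

26.25 s^-1


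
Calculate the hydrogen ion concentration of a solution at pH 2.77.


[H+] = 10^(-pH)
[H+] = 10^(-2.77)
[H+] = 0.0017 M

0.0017 M


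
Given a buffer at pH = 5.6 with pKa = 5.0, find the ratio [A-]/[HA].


[A-]/[HA] = 10^(pH - pKa)
= 10^(5.6 - 5.0)
= 3.9811

3.9811


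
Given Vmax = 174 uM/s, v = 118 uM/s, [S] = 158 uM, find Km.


Km = [S] * (Vmax - v) / v
Km = 158 * (174 - 118) / 118
Km = 74.9831 uM

74.9831 uM


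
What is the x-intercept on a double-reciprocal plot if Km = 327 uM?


x-intercept = -1/Km
= -1/327
= -0.0031 1/uM

-0.0031 1/uM


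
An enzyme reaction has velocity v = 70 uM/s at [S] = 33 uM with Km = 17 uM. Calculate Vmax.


Vmax = v * (Km + [S]) / [S]
Vmax = 70 * (17 + 33) / 33
Vmax = 106.0606 uM/s

106.0606 uM/s


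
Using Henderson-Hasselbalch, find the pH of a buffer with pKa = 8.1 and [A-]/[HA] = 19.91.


pH = pKa + log10([A-]/[HA])
pH = 8.1 + log10(19.91)
pH = 9.3991

9.3991


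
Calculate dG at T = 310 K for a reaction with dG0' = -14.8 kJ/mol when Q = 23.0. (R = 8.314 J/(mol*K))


dG = dG0' + RT * ln(Q) / 1000
dG = -14.8 + 8.314 * 310 * ln(23.0) / 1000
dG = -6.7188 kJ/mol

-6.7188 kJ/mol


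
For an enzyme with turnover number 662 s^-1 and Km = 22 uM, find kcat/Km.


Catalytic efficiency = kcat / Km
= 662 / 22
= 30.0909 uM^-1*s^-1

30.0909 uM^-1*s^-1


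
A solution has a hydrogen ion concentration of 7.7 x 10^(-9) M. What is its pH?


pH = -log10([H+])
pH = -log10(7.7 x 10^(-9))
pH = 8.1135

8.1135


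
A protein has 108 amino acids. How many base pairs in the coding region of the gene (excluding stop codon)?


Each amino acid = 1 codon = 3 bp
bp = 108 * 3 = 324 bp

324 bp


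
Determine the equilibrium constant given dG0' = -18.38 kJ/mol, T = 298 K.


Keq = exp(-dG0 * 1000 / (R * T))
Keq = exp(-(-18.38) * 1000 / (8.314 * 298))
Keq = 1666.6207

1666.6207


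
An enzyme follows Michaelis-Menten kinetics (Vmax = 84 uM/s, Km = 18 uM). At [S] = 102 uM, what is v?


v = Vmax * [S] / (Km + [S])
v = 84 * 102 / (18 + 102)
v = 71.4 uM/s

71.4 uM/s


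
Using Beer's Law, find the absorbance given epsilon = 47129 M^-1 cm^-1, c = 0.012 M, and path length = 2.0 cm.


A = epsilon * c * l
A = 47129 * 0.012 * 2.0
A = 1131.096

1131.096


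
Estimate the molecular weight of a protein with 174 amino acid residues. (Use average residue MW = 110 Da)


MW = n_residues * 110 Da
MW = 174 * 110
MW = 19140 Da

19140 Da


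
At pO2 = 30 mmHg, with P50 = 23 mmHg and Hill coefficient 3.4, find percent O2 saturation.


Y = pO2^n / (P50^n + pO2^n)
Y = 30^3.4 / (23^3.4 + 30^3.4)
Y = 71.16%

71.16%


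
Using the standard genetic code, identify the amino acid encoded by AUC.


Standard genetic code lookup.
Codon AUC -> Ile

Ile


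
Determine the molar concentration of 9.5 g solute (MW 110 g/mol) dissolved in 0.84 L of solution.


C = (mass / MW) / volume
C = (9.5 / 110) / 0.84
C = 0.1028 M

0.1028 M


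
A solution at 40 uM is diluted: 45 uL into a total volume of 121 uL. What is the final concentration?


C2 = C1 * V1 / V2
C2 = 40 * 45 / 121
C2 = 14.876 uM

14.876 uM


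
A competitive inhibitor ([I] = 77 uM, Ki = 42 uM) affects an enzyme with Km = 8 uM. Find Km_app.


Km_app = Km * (1 + [I]/Ki)
Km_app = 8 * (1 + 77/42)
Km_app = 22.6667 uM

22.6667 uM


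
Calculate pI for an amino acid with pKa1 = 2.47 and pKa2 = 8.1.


pI = (pKa1 + pKa2) / 2
pI = (2.47 + 8.1) / 2
pI = 5.285

5.285


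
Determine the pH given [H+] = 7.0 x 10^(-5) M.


pH = -log10([H+])
pH = -log10(7.0 x 10^(-5))
pH = 4.1549

4.1549


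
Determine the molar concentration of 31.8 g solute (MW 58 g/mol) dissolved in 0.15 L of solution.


C = (mass / MW) / volume
C = (31.8 / 58) / 0.15
C = 3.6552 M

3.6552 M


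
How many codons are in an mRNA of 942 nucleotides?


codons = nucleotides / 3
codons = 942 / 3 = 314

314


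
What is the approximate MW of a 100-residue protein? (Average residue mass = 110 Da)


MW = n_residues * 110 Da
MW = 100 * 110
MW = 11000 Da

11000 Da


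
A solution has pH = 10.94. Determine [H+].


[H+] = 10^(-pH)
[H+] = 10^(-10.94)
[H+] = 1.148e-11 M

1.148e-11 M


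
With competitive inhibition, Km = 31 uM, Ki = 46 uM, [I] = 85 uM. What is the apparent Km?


Km_app = Km * (1 + [I]/Ki)
Km_app = 31 * (1 + 85/46)
Km_app = 88.2826 uM

88.2826 uM


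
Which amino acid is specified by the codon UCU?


Standard genetic code lookup.
Codon UCU -> Ser

Ser


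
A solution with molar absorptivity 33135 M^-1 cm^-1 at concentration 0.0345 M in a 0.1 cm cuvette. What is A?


A = epsilon * c * l
A = 33135 * 0.0345 * 0.1
A = 114.3158

114.3158


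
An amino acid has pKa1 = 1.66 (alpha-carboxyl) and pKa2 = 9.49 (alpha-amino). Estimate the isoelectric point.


pI = (pKa1 + pKa2) / 2
pI = (1.66 + 9.49) / 2
pI = 5.575

5.575


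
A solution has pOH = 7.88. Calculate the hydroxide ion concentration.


[OH-] = 10^(-pOH)
[OH-] = 10^(-7.88)
[OH-] = 1.318e-08 M

1.318e-08 M


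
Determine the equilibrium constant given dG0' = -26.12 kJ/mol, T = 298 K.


Keq = exp(-dG0 * 1000 / (R * T))
Keq = exp(-(-26.12) * 1000 / (8.314 * 298))
Keq = 37895.1945

37895.1945


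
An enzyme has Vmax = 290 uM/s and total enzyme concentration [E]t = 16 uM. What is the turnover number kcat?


kcat = Vmax / [E]t
kcat = 290 / 16
kcat = 18.125 s^-1

18.125 s^-1


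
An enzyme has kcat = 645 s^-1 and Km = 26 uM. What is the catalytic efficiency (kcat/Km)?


Catalytic efficiency = kcat / Km
= 645 / 26
= 24.8077 uM^-1*s^-1

24.8077 uM^-1*s^-1


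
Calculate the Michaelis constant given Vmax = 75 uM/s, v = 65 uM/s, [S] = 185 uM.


Km = [S] * (Vmax - v) / v
Km = 185 * (75 - 65) / 65
Km = 28.4615 uM

28.4615 uM


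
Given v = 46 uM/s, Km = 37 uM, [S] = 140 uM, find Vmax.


Vmax = v * (Km + [S]) / [S]
Vmax = 46 * (37 + 140) / 140
Vmax = 58.1571 uM/s

58.1571 uM/s


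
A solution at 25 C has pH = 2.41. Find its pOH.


pOH = 14 - pH
pOH = 14 - 2.41
pOH = 11.59

11.59


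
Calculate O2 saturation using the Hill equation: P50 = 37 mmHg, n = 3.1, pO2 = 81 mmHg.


Y = pO2^n / (P50^n + pO2^n)
Y = 81^3.1 / (37^3.1 + 81^3.1)
Y = 91.9%

91.9%


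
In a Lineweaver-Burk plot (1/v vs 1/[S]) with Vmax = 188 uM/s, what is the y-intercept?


y-intercept = 1/Vmax
= 1/188
= 0.0053 s/uM

0.0053 s/uM


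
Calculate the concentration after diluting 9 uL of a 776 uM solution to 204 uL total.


C2 = C1 * V1 / V2
C2 = 776 * 9 / 204
C2 = 34.2353 uM

34.2353 uM


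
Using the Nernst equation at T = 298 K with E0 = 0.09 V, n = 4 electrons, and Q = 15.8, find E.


E = E0 - (RT/nF) * ln(Q)
E = 0.09 - (8.314 * 298 / (4 * 96485)) * ln(15.8)
E = 0.0723 V

0.0723 V


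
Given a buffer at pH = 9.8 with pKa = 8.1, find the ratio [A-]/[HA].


[A-]/[HA] = 10^(pH - pKa)
= 10^(9.8 - 8.1)
= 50.1187

50.1187


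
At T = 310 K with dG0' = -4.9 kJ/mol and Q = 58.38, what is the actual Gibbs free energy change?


dG = dG0' + RT * ln(Q) / 1000
dG = -4.9 + 8.314 * 310 * ln(58.38) / 1000
dG = 5.582 kJ/mol

5.582 kJ/mol


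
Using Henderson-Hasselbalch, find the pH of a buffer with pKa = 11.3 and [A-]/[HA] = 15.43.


pH = pKa + log10([A-]/[HA])
pH = 11.3 + log10(15.43)
pH = 12.4884

12.4884


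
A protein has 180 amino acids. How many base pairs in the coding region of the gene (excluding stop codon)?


Each amino acid = 1 codon = 3 bp
bp = 180 * 3 = 540 bp

540 bp


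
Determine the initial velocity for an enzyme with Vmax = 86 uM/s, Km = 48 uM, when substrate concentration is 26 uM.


v = Vmax * [S] / (Km + [S])
v = 86 * 26 / (48 + 26)
v = 30.2162 uM/s

30.2162 uM/s


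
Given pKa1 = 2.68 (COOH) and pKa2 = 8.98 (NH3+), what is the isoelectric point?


pI = (pKa1 + pKa2) / 2
pI = (2.68 + 8.98) / 2
pI = 5.83

5.83


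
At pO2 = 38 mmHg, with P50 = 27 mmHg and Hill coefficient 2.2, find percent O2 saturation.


Y = pO2^n / (P50^n + pO2^n)
Y = 38^2.2 / (27^2.2 + 38^2.2)
Y = 67.96%

67.96%


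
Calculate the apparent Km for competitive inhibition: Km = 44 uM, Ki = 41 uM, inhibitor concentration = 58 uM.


Km_app = Km * (1 + [I]/Ki)
Km_app = 44 * (1 + 58/41)
Km_app = 106.2439 uM

106.2439 uM


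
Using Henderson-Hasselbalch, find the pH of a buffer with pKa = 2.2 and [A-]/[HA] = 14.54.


pH = pKa + log10([A-]/[HA])
pH = 2.2 + log10(14.54)
pH = 3.3626

3.3626


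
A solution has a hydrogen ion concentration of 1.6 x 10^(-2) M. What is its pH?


pH = -log10([H+])
pH = -log10(1.6 x 10^(-2))
pH = 1.7959

1.7959


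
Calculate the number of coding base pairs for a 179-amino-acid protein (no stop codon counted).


Each amino acid = 1 codon = 3 bp
bp = 179 * 3 = 537 bp

537 bp


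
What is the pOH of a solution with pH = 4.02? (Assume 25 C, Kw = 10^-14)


pOH = 14 - pH
pOH = 14 - 4.02
pOH = 9.98

9.98


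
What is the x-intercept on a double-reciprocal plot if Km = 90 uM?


x-intercept = -1/Km
= -1/90
= -0.0111 1/uM

-0.0111 1/uM


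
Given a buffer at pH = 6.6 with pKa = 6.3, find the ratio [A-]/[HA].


[A-]/[HA] = 10^(pH - pKa)
= 10^(6.6 - 6.3)
= 1.9953

1.9953


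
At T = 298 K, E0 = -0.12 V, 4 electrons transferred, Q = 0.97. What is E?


E = E0 - (RT/nF) * ln(Q)
E = -0.12 - (8.314 * 298 / (4 * 96485)) * ln(0.97)
E = -0.1198 V

-0.1198 V


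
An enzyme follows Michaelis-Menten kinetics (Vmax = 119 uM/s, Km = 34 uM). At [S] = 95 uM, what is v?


v = Vmax * [S] / (Km + [S])
v = 119 * 95 / (34 + 95)
v = 87.6357 uM/s

87.6357 uM/s


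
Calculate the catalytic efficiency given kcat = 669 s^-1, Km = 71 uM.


Catalytic efficiency = kcat / Km
= 669 / 71
= 9.4225 uM^-1*s^-1

9.4225 uM^-1*s^-1


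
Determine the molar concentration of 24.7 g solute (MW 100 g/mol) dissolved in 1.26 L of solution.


C = (mass / MW) / volume
C = (24.7 / 100) / 1.26
C = 0.196 M

0.196 M


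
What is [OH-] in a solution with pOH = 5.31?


[OH-] = 10^(-pOH)
[OH-] = 10^(-5.31)
[OH-] = 4.898e-06 M

4.898e-06 M
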